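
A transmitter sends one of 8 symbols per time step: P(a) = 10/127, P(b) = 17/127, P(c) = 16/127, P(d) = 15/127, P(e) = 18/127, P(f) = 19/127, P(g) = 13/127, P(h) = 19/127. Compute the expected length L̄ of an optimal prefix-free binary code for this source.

Repeatedly combine the two least-probable nodes; the expected code length is the sum of the merged weights.
merge 10/127 + 13/127 → 23/127
merge 15/127 + 16/127 → 31/127
merge 17/127 + 18/127 → 35/127
merge 19/127 + 19/127 → 38/127
merge 23/127 + 31/127 → 54/127
merge 35/127 + 38/127 → 73/127
merge 54/127 + 73/127 → 1
L = 23/127 + 31/127 + 35/127 + 38/127 + 54/127 + 73/127 + 1 = 3 bits/symbol.

3 bits/symbol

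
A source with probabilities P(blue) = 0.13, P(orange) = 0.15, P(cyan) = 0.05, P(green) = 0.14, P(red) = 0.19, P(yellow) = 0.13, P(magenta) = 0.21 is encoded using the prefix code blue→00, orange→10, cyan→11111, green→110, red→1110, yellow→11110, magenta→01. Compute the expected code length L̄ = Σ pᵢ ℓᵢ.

L̄ = Σ pᵢ·ℓᵢ = 0.13·2 + 0.15·2 + 0.05·5 + 0.14·3 + 0.19·4 + 0.13·5 + 0.21·2 = 3.06 bits/symbol.

3.06 bits/symbol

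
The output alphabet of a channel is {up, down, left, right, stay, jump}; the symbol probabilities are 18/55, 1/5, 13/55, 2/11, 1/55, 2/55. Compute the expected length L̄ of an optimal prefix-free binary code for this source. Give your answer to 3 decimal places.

2.291 bits/symbol

Repeatedly combine the two least-probable nodes; the expected code length is the sum of the merged weights.
merge 1/55 + 2/55 → 3/55
merge 3/55 + 2/11 → 13/55
merge 1/5 + 13/55 → 24/55
merge 13/55 + 18/55 → 31/55
merge 24/55 + 31/55 → 1
L = 3/55 + 13/55 + 24/55 + 31/55 + 1 = 126/55 ≈ 2.291 bits/symbol.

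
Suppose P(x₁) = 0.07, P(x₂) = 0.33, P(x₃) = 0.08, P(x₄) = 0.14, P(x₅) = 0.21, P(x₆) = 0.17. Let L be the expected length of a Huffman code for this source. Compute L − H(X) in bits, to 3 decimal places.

0.048 bits

Entropy H = −Σ p log₂ p ≈ 2.3924 bits.
Huffman merges: 7/100+2/25→3/20; 7/50+3/20→29/100; 17/100+21/100→19/50; 29/100+33/100→31/50; 19/50+31/50→1. L = 61/25 ≈ 2.4400.
L − H = 2.4400 − 2.3924 = 0.048 bits.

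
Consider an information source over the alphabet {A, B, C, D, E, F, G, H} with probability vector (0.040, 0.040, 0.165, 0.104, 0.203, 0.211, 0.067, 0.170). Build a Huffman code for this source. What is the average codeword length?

Repeatedly combine the two least-probable nodes; the expected code length is the sum of the merged weights.
merge 1/25 + 1/25 → 2/25
merge 67/1000 + 2/25 → 147/1000
merge 13/125 + 147/1000 → 251/1000
merge 33/200 + 17/100 → 67/200
merge 203/1000 + 211/1000 → 207/500
merge 251/1000 + 67/200 → 293/500
merge 207/500 + 293/500 → 1
L = 2/25 + 147/1000 + 251/1000 + 67/200 + 207/500 + 293/500 + 1 = 2813/1000 = 2.813 bits/symbol.

2.813 bits/symbol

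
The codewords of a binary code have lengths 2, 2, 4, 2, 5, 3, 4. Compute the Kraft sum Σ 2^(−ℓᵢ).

With common denominator 2^5 = 32: Σ 2^(−ℓᵢ) = 8/32 + 8/32 + 2/32 + 8/32 + 1/32 + 4/32 + 2/32 = 33/32 = 1.03125.

1.03125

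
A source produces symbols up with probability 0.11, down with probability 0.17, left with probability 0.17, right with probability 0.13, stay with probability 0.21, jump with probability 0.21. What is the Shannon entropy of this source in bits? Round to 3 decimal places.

2.548 bits

H = −Σ pᵢ log₂ pᵢ.
−0.11·log₂(0.11) = 0.3503
−0.17·log₂(0.17) = 0.4346
−0.17·log₂(0.17) = 0.4346
−0.13·log₂(0.13) = 0.3826
−0.21·log₂(0.21) = 0.4728
−0.21·log₂(0.21) = 0.4728
Sum ≈ 2.5478 → 2.548 bits.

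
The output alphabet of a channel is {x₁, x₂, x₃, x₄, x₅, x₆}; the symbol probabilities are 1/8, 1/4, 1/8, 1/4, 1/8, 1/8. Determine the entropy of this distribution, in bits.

Each probability is a power of 1/2, so log₂(1/p) is an integer.
H = Σ p·log₂(1/p) = 1/8·3 + 1/4·2 + 1/8·3 + 1/4·2 + 1/8·3 + 1/8·3 = 2.5 bits.

2.5 bits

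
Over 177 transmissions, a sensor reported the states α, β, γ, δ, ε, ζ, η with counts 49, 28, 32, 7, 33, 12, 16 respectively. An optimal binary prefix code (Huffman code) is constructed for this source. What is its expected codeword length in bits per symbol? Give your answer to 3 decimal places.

2.644 bits/symbol

Probabilities are the counts divided by 177.
Repeatedly combine the two least-probable nodes; the expected code length is the sum of the merged weights.
merge 7/177 + 4/59 → 19/177
merge 16/177 + 19/177 → 35/177
merge 28/177 + 32/177 → 20/59
merge 11/59 + 35/177 → 68/177
merge 49/177 + 20/59 → 109/177
merge 68/177 + 109/177 → 1
L = 19/177 + 35/177 + 20/59 + 68/177 + 109/177 + 1 = 156/59 ≈ 2.644 bits/symbol.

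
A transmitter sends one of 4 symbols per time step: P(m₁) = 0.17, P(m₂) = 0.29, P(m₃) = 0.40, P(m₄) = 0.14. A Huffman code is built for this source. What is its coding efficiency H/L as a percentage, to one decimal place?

98.3%

Entropy H = −Σ p log₂ p ≈ 1.8784 bits.
Huffman merges: 7/50+17/100→31/100; 29/100+31/100→3/5; 2/5+3/5→1. L = 191/100 ≈ 1.9100.
Efficiency = H/L = 1.8784/1.9100 = 98.3%.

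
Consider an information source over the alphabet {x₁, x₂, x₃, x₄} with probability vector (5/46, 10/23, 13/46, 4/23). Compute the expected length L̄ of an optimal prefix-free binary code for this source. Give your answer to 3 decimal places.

Repeatedly combine the two least-probable nodes; the expected code length is the sum of the merged weights.
merge 5/46 + 4/23 → 13/46
merge 13/46 + 13/46 → 13/23
merge 10/23 + 13/23 → 1
L = 13/46 + 13/23 + 1 = 85/46 ≈ 1.848 bits/symbol.

1.848 bits/symbol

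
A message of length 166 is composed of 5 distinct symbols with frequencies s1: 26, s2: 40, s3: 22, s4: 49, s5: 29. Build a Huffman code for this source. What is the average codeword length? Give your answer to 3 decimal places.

Probabilities are the counts divided by 166.
Repeatedly combine the two least-probable nodes; the expected code length is the sum of the merged weights.
merge 11/83 + 13/83 → 24/83
merge 29/166 + 20/83 → 69/166
merge 24/83 + 49/166 → 97/166
merge 69/166 + 97/166 → 1
L = 24/83 + 69/166 + 97/166 + 1 = 190/83 ≈ 2.289 bits/symbol.

2.289 bits/symbol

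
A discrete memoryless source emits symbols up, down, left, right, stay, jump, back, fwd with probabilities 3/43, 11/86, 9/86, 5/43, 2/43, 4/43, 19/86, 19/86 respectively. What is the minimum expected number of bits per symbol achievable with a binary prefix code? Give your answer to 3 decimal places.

Repeatedly combine the two least-probable nodes; the expected code length is the sum of the merged weights.
merge 2/43 + 3/43 → 5/43
merge 4/43 + 9/86 → 17/86
merge 5/43 + 5/43 → 10/43
merge 11/86 + 17/86 → 14/43
merge 19/86 + 19/86 → 19/43
merge 10/43 + 14/43 → 24/43
merge 19/43 + 24/43 → 1
L = 5/43 + 17/86 + 10/43 + 14/43 + 19/43 + 24/43 + 1 = 247/86 ≈ 2.872 bits/symbol.

2.872 bits/symbol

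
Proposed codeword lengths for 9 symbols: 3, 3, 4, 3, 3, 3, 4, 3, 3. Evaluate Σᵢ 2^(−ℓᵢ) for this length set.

1

With common denominator 2^4 = 16: Σ 2^(−ℓᵢ) = 2/16 + 2/16 + 1/16 + 2/16 + 2/16 + 2/16 + 1/16 + 2/16 + 2/16 = 16/16 = 1.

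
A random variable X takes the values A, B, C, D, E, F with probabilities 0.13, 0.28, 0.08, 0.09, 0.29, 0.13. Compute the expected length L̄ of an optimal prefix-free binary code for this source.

Repeatedly combine the two least-probable nodes; the expected code length is the sum of the merged weights.
merge 2/25 + 9/100 → 17/100
merge 13/100 + 13/100 → 13/50
merge 17/100 + 13/50 → 43/100
merge 7/25 + 29/100 → 57/100
merge 43/100 + 57/100 → 1
L = 17/100 + 13/50 + 43/100 + 57/100 + 1 = 243/100 = 2.43 bits/symbol.

2.43 bits/symbol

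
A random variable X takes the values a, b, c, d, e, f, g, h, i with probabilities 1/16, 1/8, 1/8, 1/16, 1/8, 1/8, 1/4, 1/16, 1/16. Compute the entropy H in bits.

3 bits

Each probability is a power of 1/2, so log₂(1/p) is an integer.
H = Σ p·log₂(1/p) = 1/16·4 + 1/8·3 + 1/8·3 + 1/16·4 + 1/8·3 + 1/8·3 + 1/4·2 + 1/16·4 + 1/16·4 = 3 bits.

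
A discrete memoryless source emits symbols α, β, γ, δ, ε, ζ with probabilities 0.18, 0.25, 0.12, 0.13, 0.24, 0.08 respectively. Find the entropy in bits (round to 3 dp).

2.481 bits

H = −Σ pᵢ log₂ pᵢ.
−0.18·log₂(0.18) = 0.4453
−0.25·log₂(0.25) = 0.5000
−0.12·log₂(0.12) = 0.3671
−0.13·log₂(0.13) = 0.3826
−0.24·log₂(0.24) = 0.4941
−0.08·log₂(0.08) = 0.2915
Sum ≈ 2.4807 → 2.481 bits.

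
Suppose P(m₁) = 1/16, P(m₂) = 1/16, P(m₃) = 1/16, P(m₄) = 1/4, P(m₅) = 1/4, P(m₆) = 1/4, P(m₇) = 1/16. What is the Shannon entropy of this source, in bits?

2.5 bits

Each probability is a power of 1/2, so log₂(1/p) is an integer.
H = Σ p·log₂(1/p) = 1/16·4 + 1/16·4 + 1/16·4 + 1/4·2 + 1/4·2 + 1/4·2 + 1/16·4 = 2.5 bits.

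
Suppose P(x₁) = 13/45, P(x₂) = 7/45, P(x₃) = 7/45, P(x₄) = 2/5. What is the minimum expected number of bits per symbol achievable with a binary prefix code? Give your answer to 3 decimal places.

Repeatedly combine the two least-probable nodes; the expected code length is the sum of the merged weights.
merge 7/45 + 7/45 → 14/45
merge 13/45 + 14/45 → 3/5
merge 2/5 + 3/5 → 1
L = 14/45 + 3/5 + 1 = 86/45 ≈ 1.911 bits/symbol.

1.911 bits/symbol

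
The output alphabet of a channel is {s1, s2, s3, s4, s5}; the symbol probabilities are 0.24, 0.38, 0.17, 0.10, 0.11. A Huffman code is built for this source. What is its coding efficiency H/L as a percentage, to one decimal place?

96.9%

Entropy H = −Σ p log₂ p ≈ 2.1417 bits.
Huffman merges: 1/10+11/100→21/100; 17/100+21/100→19/50; 6/25+19/50→31/50; 19/50+31/50→1. L = 221/100 ≈ 2.2100.
Efficiency = H/L = 2.1417/2.2100 = 96.9%.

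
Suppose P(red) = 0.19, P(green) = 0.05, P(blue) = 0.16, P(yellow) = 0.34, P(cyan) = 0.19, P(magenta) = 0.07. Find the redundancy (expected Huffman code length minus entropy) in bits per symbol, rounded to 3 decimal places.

Entropy H = −Σ p log₂ p ≈ 2.3473 bits.
Huffman merges: 1/20+7/100→3/25; 3/25+4/25→7/25; 19/100+19/100→19/50; 7/25+17/50→31/50; 19/50+31/50→1. L = 12/5 ≈ 2.4000.
L − H = 2.4000 − 2.3473 = 0.053 bits.

0.053 bits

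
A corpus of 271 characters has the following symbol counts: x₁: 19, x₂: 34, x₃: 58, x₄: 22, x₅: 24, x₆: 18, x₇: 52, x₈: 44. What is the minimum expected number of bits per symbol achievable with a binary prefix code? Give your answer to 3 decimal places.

Probabilities are the counts divided by 271.
Repeatedly combine the two least-probable nodes; the expected code length is the sum of the merged weights.
merge 18/271 + 19/271 → 37/271
merge 22/271 + 24/271 → 46/271
merge 34/271 + 37/271 → 71/271
merge 44/271 + 46/271 → 90/271
merge 52/271 + 58/271 → 110/271
merge 71/271 + 90/271 → 161/271
merge 110/271 + 161/271 → 1
L = 37/271 + 46/271 + 71/271 + 90/271 + 110/271 + 161/271 + 1 = 786/271 ≈ 2.900 bits/symbol.

2.900 bits/symbol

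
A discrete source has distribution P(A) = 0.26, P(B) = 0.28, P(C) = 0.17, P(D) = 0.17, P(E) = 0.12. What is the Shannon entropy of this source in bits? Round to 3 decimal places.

2.256 bits

H = −Σ pᵢ log₂ pᵢ.
−0.26·log₂(0.26) = 0.5053
−0.28·log₂(0.28) = 0.5142
−0.17·log₂(0.17) = 0.4346
−0.17·log₂(0.17) = 0.4346
−0.12·log₂(0.12) = 0.3671
Sum ≈ 2.2557 → 2.256 bits.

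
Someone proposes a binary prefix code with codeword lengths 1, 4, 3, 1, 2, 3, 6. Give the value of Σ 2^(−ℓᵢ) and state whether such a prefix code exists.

With common denominator 2^6 = 64: Σ 2^(−ℓᵢ) = 32/64 + 4/64 + 8/64 + 32/64 + 16/64 + 8/64 + 1/64 = 101/64 = 1.578125.
Kraft's inequality requires Σ ≤ 1; here Σ = 1.578125 > 1, so no such prefix code exists.

1.578125; no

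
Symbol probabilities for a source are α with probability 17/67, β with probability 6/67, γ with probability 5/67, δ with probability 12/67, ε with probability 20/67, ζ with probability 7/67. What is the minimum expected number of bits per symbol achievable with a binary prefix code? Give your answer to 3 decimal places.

2.433 bits/symbol

Repeatedly combine the two least-probable nodes; the expected code length is the sum of the merged weights.
merge 5/67 + 6/67 → 11/67
merge 7/67 + 11/67 → 18/67
merge 12/67 + 17/67 → 29/67
merge 18/67 + 20/67 → 38/67
merge 29/67 + 38/67 → 1
L = 11/67 + 18/67 + 29/67 + 38/67 + 1 = 163/67 ≈ 2.433 bits/symbol.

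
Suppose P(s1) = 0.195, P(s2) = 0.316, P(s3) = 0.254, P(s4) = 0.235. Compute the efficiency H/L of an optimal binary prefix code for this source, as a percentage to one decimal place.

98.9%

Entropy H = −Σ p log₂ p ≈ 1.9783 bits.
Huffman merges: 39/200+47/200→43/100; 127/500+79/250→57/100; 43/100+57/100→1. L = 2 ≈ 2.0000.
Efficiency = H/L = 1.9783/2.0000 = 98.9%.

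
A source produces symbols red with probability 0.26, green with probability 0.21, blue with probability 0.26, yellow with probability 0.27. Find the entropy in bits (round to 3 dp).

1.993 bits

H = −Σ pᵢ log₂ pᵢ.
−0.26·log₂(0.26) = 0.5053
−0.21·log₂(0.21) = 0.4728
−0.26·log₂(0.26) = 0.5053
−0.27·log₂(0.27) = 0.5100
Sum ≈ 1.9934 → 1.993 bits.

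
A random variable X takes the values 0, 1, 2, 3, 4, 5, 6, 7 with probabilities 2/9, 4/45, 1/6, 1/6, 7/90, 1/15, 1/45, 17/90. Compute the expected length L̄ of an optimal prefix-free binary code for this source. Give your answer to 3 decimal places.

Repeatedly combine the two least-probable nodes; the expected code length is the sum of the merged weights.
merge 1/45 + 1/15 → 4/45
merge 7/90 + 4/45 → 1/6
merge 4/45 + 1/6 → 23/90
merge 1/6 + 1/6 → 1/3
merge 17/90 + 2/9 → 37/90
merge 23/90 + 1/3 → 53/90
merge 37/90 + 53/90 → 1
L = 4/45 + 1/6 + 23/90 + 1/3 + 37/90 + 53/90 + 1 = 128/45 ≈ 2.844 bits/symbol.

2.844 bits/symbol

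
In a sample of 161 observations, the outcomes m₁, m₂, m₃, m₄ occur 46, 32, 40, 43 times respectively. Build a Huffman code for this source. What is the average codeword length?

2 bits/symbol

Probabilities are the counts divided by 161.
Repeatedly combine the two least-probable nodes; the expected code length is the sum of the merged weights.
merge 32/161 + 40/161 → 72/161
merge 43/161 + 2/7 → 89/161
merge 72/161 + 89/161 → 1
L = 72/161 + 89/161 + 1 = 2 bits/symbol.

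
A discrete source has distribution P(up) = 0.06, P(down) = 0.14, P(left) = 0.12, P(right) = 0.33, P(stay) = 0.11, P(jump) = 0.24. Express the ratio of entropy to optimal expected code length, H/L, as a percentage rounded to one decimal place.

Entropy H = −Σ p log₂ p ≈ 2.3800 bits.
Huffman merges: 3/50+11/100→17/100; 3/25+7/50→13/50; 17/100+6/25→41/100; 13/50+33/100→59/100; 41/100+59/100→1. L = 243/100 ≈ 2.4300.
Efficiency = H/L = 2.3800/2.4300 = 97.9%.

97.9%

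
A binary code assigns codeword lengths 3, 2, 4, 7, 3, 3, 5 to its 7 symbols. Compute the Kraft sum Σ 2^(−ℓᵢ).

0.7265625

With common denominator 2^7 = 128: Σ 2^(−ℓᵢ) = 16/128 + 32/128 + 8/128 + 1/128 + 16/128 + 16/128 + 4/128 = 93/128 = 0.7265625.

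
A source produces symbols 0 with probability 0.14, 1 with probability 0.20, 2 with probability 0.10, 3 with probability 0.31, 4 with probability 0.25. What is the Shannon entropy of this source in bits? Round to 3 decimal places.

H = −Σ pᵢ log₂ pᵢ.
−0.14·log₂(0.14) = 0.3971
−0.20·log₂(0.20) = 0.4644
−0.10·log₂(0.10) = 0.3322
−0.31·log₂(0.31) = 0.5238
−0.25·log₂(0.25) = 0.5000
Sum ≈ 2.2175 → 2.217 bits.

2.217 bits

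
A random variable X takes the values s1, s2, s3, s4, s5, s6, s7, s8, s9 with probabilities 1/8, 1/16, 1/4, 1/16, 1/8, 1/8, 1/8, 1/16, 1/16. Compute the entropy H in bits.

Each probability is a power of 1/2, so log₂(1/p) is an integer.
H = Σ p·log₂(1/p) = 1/8·3 + 1/16·4 + 1/4·2 + 1/16·4 + 1/8·3 + 1/8·3 + 1/8·3 + 1/16·4 + 1/16·4 = 3 bits.

3 bits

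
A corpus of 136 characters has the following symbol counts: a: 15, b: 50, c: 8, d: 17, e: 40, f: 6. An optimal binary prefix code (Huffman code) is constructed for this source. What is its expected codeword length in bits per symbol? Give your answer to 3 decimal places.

Probabilities are the counts divided by 136.
Repeatedly combine the two least-probable nodes; the expected code length is the sum of the merged weights.
merge 3/68 + 1/17 → 7/68
merge 7/68 + 15/136 → 29/136
merge 1/8 + 29/136 → 23/68
merge 5/17 + 23/68 → 43/68
merge 25/68 + 43/68 → 1
L = 7/68 + 29/136 + 23/68 + 43/68 + 1 = 311/136 ≈ 2.287 bits/symbol.

2.287 bits/symbol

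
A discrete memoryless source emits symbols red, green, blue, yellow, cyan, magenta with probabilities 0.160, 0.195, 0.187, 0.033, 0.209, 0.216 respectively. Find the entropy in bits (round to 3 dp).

H = −Σ pᵢ log₂ pᵢ.
−0.160·log₂(0.160) = 0.4230
−0.195·log₂(0.195) = 0.4599
−0.187·log₂(0.187) = 0.4523
−0.033·log₂(0.033) = 0.1624
−0.209·log₂(0.209) = 0.4720
−0.216·log₂(0.216) = 0.4776
Sum ≈ 2.4472 → 2.447 bits.

2.447 bits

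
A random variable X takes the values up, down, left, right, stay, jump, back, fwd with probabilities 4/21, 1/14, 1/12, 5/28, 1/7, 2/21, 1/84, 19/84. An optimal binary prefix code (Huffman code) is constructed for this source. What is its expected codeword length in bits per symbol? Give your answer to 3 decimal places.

Repeatedly combine the two least-probable nodes; the expected code length is the sum of the merged weights.
merge 1/84 + 1/14 → 1/12
merge 1/12 + 1/12 → 1/6
merge 2/21 + 1/7 → 5/21
merge 1/6 + 5/28 → 29/84
merge 4/21 + 19/84 → 5/12
merge 5/21 + 29/84 → 7/12
merge 5/12 + 7/12 → 1
L = 1/12 + 1/6 + 5/21 + 29/84 + 5/12 + 7/12 + 1 = 17/6 ≈ 2.833 bits/symbol.

2.833 bits/symbol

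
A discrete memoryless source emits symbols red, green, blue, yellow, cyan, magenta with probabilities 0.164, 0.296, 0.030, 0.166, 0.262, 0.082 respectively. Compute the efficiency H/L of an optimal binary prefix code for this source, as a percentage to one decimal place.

Entropy H = −Σ p log₂ p ≈ 2.3316 bits.
Huffman merges: 3/100+41/500→14/125; 14/125+41/250→69/250; 83/500+131/500→107/250; 69/250+37/125→143/250; 107/250+143/250→1. L = 597/250 ≈ 2.3880.
Efficiency = H/L = 2.3316/2.3880 = 97.6%.

97.6%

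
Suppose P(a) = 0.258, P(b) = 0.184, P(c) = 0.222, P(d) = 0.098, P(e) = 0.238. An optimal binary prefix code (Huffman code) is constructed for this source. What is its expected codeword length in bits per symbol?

Repeatedly combine the two least-probable nodes; the expected code length is the sum of the merged weights.
merge 49/500 + 23/125 → 141/500
merge 111/500 + 119/500 → 23/50
merge 129/500 + 141/500 → 27/50
merge 23/50 + 27/50 → 1
L = 141/500 + 23/50 + 27/50 + 1 = 1141/500 = 2.282 bits/symbol.

2.282 bits/symbol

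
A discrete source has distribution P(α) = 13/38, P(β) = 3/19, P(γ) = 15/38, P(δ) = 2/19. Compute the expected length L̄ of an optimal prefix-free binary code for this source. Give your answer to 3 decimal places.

1.868 bits/symbol

Repeatedly combine the two least-probable nodes; the expected code length is the sum of the merged weights.
merge 2/19 + 3/19 → 5/19
merge 5/19 + 13/38 → 23/38
merge 15/38 + 23/38 → 1
L = 5/19 + 23/38 + 1 = 71/38 ≈ 1.868 bits/symbol.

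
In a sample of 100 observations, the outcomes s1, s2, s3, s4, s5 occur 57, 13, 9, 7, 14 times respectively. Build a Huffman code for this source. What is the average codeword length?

1.86 bits/symbol

Probabilities are the counts divided by 100.
Repeatedly combine the two least-probable nodes; the expected code length is the sum of the merged weights.
merge 7/100 + 9/100 → 4/25
merge 13/100 + 7/50 → 27/100
merge 4/25 + 27/100 → 43/100
merge 43/100 + 57/100 → 1
L = 4/25 + 27/100 + 43/100 + 1 = 93/50 = 1.86 bits/symbol.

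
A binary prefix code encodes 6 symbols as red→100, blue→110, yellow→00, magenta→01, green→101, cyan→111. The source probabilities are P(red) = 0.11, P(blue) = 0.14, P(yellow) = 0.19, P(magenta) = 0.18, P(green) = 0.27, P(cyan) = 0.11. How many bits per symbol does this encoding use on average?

L̄ = Σ pᵢ·ℓᵢ = 0.11·3 + 0.14·3 + 0.19·2 + 0.18·2 + 0.27·3 + 0.11·3 = 2.63 bits/symbol.

2.63 bits/symbol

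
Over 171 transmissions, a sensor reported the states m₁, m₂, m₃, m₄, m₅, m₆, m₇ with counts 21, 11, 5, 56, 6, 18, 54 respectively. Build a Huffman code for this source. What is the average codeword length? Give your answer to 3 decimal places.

Probabilities are the counts divided by 171.
Repeatedly combine the two least-probable nodes; the expected code length is the sum of the merged weights.
merge 5/171 + 2/57 → 11/171
merge 11/171 + 11/171 → 22/171
merge 2/19 + 7/57 → 13/57
merge 22/171 + 13/57 → 61/171
merge 6/19 + 56/171 → 110/171
merge 61/171 + 110/171 → 1
L = 11/171 + 22/171 + 13/57 + 61/171 + 110/171 + 1 = 46/19 ≈ 2.421 bits/symbol.

2.421 bits/symbol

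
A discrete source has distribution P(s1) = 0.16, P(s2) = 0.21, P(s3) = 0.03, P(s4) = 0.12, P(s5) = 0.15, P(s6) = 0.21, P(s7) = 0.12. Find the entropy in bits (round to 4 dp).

2.6651 bits

H = −Σ pᵢ log₂ pᵢ.
−0.16·log₂(0.16) = 0.4230
−0.21·log₂(0.21) = 0.4728
−0.03·log₂(0.03) = 0.1518
−0.12·log₂(0.12) = 0.3671
−0.15·log₂(0.15) = 0.4105
−0.21·log₂(0.21) = 0.4728
−0.12·log₂(0.12) = 0.3671
Sum ≈ 2.6651 → 2.6651 bits.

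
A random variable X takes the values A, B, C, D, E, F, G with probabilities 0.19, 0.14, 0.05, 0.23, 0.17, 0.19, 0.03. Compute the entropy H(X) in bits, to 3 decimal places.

2.598 bits

H = −Σ pᵢ log₂ pᵢ.
−0.19·log₂(0.19) = 0.4552
−0.14·log₂(0.14) = 0.3971
−0.05·log₂(0.05) = 0.2161
−0.23·log₂(0.23) = 0.4877
−0.17·log₂(0.17) = 0.4346
−0.19·log₂(0.19) = 0.4552
−0.03·log₂(0.03) = 0.1518
Sum ≈ 2.5977 → 2.598 bits.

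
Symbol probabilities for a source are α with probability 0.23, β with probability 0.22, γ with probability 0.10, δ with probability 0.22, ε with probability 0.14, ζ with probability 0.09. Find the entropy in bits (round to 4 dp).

2.4908 bits

H = −Σ pᵢ log₂ pᵢ.
−0.23·log₂(0.23) = 0.4877
−0.22·log₂(0.22) = 0.4806
−0.10·log₂(0.10) = 0.3322
−0.22·log₂(0.22) = 0.4806
−0.14·log₂(0.14) = 0.3971
−0.09·log₂(0.09) = 0.3127
Sum ≈ 2.4908 → 2.4908 bits.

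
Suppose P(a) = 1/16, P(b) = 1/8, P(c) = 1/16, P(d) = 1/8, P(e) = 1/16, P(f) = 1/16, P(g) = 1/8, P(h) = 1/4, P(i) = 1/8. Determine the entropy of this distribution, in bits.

3 bits

Each probability is a power of 1/2, so log₂(1/p) is an integer.
H = Σ p·log₂(1/p) = 1/16·4 + 1/8·3 + 1/16·4 + 1/8·3 + 1/16·4 + 1/16·4 + 1/8·3 + 1/4·2 + 1/8·3 = 3 bits.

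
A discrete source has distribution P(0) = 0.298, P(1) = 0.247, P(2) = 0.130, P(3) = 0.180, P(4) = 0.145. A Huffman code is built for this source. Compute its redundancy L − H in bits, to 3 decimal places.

0.024 bits

Entropy H = −Σ p log₂ p ≈ 2.2507 bits.
Huffman merges: 13/100+29/200→11/40; 9/50+247/1000→427/1000; 11/40+149/500→573/1000; 427/1000+573/1000→1. L = 91/40 ≈ 2.2750.
L − H = 2.2750 − 2.2507 = 0.024 bits.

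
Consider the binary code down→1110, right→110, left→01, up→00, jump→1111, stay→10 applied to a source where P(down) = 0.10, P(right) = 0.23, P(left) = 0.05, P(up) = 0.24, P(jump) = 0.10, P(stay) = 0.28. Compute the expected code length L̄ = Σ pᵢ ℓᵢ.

L̄ = Σ pᵢ·ℓᵢ = 0.10·4 + 0.23·3 + 0.05·2 + 0.24·2 + 0.10·4 + 0.28·2 = 2.63 bits/symbol.

2.63 bits/symbol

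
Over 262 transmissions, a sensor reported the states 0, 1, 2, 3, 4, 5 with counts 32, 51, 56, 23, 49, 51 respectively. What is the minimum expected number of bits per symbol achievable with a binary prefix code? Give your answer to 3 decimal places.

Probabilities are the counts divided by 262.
Repeatedly combine the two least-probable nodes; the expected code length is the sum of the merged weights.
merge 23/262 + 16/131 → 55/262
merge 49/262 + 51/262 → 50/131
merge 51/262 + 55/262 → 53/131
merge 28/131 + 50/131 → 78/131
merge 53/131 + 78/131 → 1
L = 55/262 + 50/131 + 53/131 + 78/131 + 1 = 679/262 ≈ 2.592 bits/symbol.

2.592 bits/symbol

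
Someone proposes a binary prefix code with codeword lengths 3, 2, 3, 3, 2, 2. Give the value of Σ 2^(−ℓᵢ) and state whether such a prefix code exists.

With common denominator 2^3 = 8: Σ 2^(−ℓᵢ) = 1/8 + 2/8 + 1/8 + 1/8 + 2/8 + 2/8 = 9/8 = 1.125.
Kraft's inequality requires Σ ≤ 1; here Σ = 1.125 > 1, so no such prefix code exists.

1.125; no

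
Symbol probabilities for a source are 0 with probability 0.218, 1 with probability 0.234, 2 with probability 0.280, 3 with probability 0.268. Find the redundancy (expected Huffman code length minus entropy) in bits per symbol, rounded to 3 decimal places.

Entropy H = −Σ p log₂ p ≈ 1.9927 bits.
Huffman merges: 109/500+117/500→113/250; 67/250+7/25→137/250; 113/250+137/250→1. L = 2 ≈ 2.0000.
L − H = 2.0000 − 1.9927 = 0.007 bits.

0.007 bits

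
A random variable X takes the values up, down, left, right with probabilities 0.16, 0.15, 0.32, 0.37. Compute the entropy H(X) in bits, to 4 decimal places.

1.8903 bits

H = −Σ pᵢ log₂ pᵢ.
−0.16·log₂(0.16) = 0.4230
−0.15·log₂(0.15) = 0.4105
−0.32·log₂(0.32) = 0.5260
−0.37·log₂(0.37) = 0.5307
Sum ≈ 1.8903 → 1.8903 bits.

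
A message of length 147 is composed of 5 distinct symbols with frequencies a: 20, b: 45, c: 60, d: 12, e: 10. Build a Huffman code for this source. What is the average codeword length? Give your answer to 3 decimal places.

Probabilities are the counts divided by 147.
Repeatedly combine the two least-probable nodes; the expected code length is the sum of the merged weights.
merge 10/147 + 4/49 → 22/147
merge 20/147 + 22/147 → 2/7
merge 2/7 + 15/49 → 29/49
merge 20/49 + 29/49 → 1
L = 22/147 + 2/7 + 29/49 + 1 = 298/147 ≈ 2.027 bits/symbol.

2.027 bits/symbol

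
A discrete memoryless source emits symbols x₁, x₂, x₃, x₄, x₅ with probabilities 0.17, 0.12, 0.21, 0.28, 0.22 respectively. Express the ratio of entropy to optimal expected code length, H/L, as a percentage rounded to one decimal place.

99.1%

Entropy H = −Σ p log₂ p ≈ 2.2693 bits.
Huffman merges: 3/25+17/100→29/100; 21/100+11/50→43/100; 7/25+29/100→57/100; 43/100+57/100→1. L = 229/100 ≈ 2.2900.
Efficiency = H/L = 2.2693/2.2900 = 99.1%.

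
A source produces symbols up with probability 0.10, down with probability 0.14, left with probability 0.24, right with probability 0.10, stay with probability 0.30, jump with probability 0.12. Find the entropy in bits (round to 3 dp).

H = −Σ pᵢ log₂ pᵢ.
−0.10·log₂(0.10) = 0.3322
−0.14·log₂(0.14) = 0.3971
−0.24·log₂(0.24) = 0.4941
−0.10·log₂(0.10) = 0.3322
−0.30·log₂(0.30) = 0.5211
−0.12·log₂(0.12) = 0.3671
Sum ≈ 2.4438 → 2.444 bits.

2.444 bits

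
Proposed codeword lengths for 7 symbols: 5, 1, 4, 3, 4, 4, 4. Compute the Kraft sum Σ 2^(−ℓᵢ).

0.90625

With common denominator 2^5 = 32: Σ 2^(−ℓᵢ) = 1/32 + 16/32 + 2/32 + 4/32 + 2/32 + 2/32 + 2/32 = 29/32 = 0.90625.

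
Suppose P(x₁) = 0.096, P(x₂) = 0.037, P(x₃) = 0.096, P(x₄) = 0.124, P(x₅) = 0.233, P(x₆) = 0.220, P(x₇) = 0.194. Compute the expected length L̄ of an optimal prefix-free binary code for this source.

Repeatedly combine the two least-probable nodes; the expected code length is the sum of the merged weights.
merge 37/1000 + 12/125 → 133/1000
merge 12/125 + 31/250 → 11/50
merge 133/1000 + 97/500 → 327/1000
merge 11/50 + 11/50 → 11/25
merge 233/1000 + 327/1000 → 14/25
merge 11/25 + 14/25 → 1
L = 133/1000 + 11/50 + 327/1000 + 11/25 + 14/25 + 1 = 67/25 = 2.68 bits/symbol.

2.68 bits/symbol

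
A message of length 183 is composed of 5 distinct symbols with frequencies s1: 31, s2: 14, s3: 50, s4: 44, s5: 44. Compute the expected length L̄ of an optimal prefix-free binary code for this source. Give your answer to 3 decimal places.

2.246 bits/symbol

Probabilities are the counts divided by 183.
Repeatedly combine the two least-probable nodes; the expected code length is the sum of the merged weights.
merge 14/183 + 31/183 → 15/61
merge 44/183 + 44/183 → 88/183
merge 15/61 + 50/183 → 95/183
merge 88/183 + 95/183 → 1
L = 15/61 + 88/183 + 95/183 + 1 = 137/61 ≈ 2.246 bits/symbol.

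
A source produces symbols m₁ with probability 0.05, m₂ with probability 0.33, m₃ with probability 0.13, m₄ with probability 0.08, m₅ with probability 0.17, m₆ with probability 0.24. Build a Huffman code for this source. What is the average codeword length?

Repeatedly combine the two least-probable nodes; the expected code length is the sum of the merged weights.
merge 1/20 + 2/25 → 13/100
merge 13/100 + 13/100 → 13/50
merge 17/100 + 6/25 → 41/100
merge 13/50 + 33/100 → 59/100
merge 41/100 + 59/100 → 1
L = 13/100 + 13/50 + 41/100 + 59/100 + 1 = 239/100 = 2.39 bits/symbol.

2.39 bits/symbol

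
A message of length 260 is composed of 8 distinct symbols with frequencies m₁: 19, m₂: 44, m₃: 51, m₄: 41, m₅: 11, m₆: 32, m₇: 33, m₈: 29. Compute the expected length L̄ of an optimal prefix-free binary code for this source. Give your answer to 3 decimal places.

2.919 bits/symbol

Probabilities are the counts divided by 260.
Repeatedly combine the two least-probable nodes; the expected code length is the sum of the merged weights.
merge 11/260 + 19/260 → 3/26
merge 29/260 + 3/26 → 59/260
merge 8/65 + 33/260 → 1/4
merge 41/260 + 11/65 → 17/52
merge 51/260 + 59/260 → 11/26
merge 1/4 + 17/52 → 15/26
merge 11/26 + 15/26 → 1
L = 3/26 + 59/260 + 1/4 + 17/52 + 11/26 + 15/26 + 1 = 759/260 ≈ 2.919 bits/symbol.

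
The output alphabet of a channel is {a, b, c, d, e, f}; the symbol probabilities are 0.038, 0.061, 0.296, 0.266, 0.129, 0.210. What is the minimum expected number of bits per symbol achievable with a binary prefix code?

2.327 bits/symbol

Repeatedly combine the two least-probable nodes; the expected code length is the sum of the merged weights.
merge 19/500 + 61/1000 → 99/1000
merge 99/1000 + 129/1000 → 57/250
merge 21/100 + 57/250 → 219/500
merge 133/500 + 37/125 → 281/500
merge 219/500 + 281/500 → 1
L = 99/1000 + 57/250 + 219/500 + 281/500 + 1 = 2327/1000 = 2.327 bits/symbol.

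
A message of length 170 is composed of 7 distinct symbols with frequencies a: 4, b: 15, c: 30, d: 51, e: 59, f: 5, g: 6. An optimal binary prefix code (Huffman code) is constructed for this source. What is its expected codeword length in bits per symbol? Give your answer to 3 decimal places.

Probabilities are the counts divided by 170.
Repeatedly combine the two least-probable nodes; the expected code length is the sum of the merged weights.
merge 2/85 + 1/34 → 9/170
merge 3/85 + 9/170 → 3/34
merge 3/34 + 3/34 → 3/17
merge 3/17 + 3/17 → 6/17
merge 3/10 + 59/170 → 11/17
merge 6/17 + 11/17 → 1
L = 9/170 + 3/34 + 3/17 + 6/17 + 11/17 + 1 = 197/85 ≈ 2.318 bits/symbol.

2.318 bits/symbol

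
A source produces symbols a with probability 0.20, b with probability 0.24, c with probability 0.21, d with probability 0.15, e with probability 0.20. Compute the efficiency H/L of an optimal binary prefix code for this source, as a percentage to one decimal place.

Entropy H = −Σ p log₂ p ≈ 2.3063 bits.
Huffman merges: 3/20+1/5→7/20; 1/5+21/100→41/100; 6/25+7/20→59/100; 41/100+59/100→1. L = 47/20 ≈ 2.3500.
Efficiency = H/L = 2.3063/2.3500 = 98.1%.

98.1%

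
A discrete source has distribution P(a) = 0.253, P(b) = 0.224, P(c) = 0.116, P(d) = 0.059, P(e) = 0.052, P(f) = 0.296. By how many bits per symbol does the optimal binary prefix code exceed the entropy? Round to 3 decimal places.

Entropy H = −Σ p log₂ p ≈ 2.3282 bits.
Huffman merges: 13/250+59/1000→111/1000; 111/1000+29/250→227/1000; 28/125+227/1000→451/1000; 253/1000+37/125→549/1000; 451/1000+549/1000→1. L = 1169/500 ≈ 2.3380.
L − H = 2.3380 − 2.3282 = 0.010 bits.

0.010 bits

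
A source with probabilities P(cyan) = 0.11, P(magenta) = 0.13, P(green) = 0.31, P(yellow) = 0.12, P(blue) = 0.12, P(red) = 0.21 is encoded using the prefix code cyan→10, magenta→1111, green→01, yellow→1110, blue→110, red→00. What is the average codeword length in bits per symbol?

L̄ = Σ pᵢ·ℓᵢ = 0.11·2 + 0.13·4 + 0.31·2 + 0.12·4 + 0.12·3 + 0.21·2 = 2.62 bits/symbol.

2.62 bits/symbol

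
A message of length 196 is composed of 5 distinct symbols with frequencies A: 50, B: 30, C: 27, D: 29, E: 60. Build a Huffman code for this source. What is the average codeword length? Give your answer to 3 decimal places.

Probabilities are the counts divided by 196.
Repeatedly combine the two least-probable nodes; the expected code length is the sum of the merged weights.
merge 27/196 + 29/196 → 2/7
merge 15/98 + 25/98 → 20/49
merge 2/7 + 15/49 → 29/49
merge 20/49 + 29/49 → 1
L = 2/7 + 20/49 + 29/49 + 1 = 16/7 ≈ 2.286 bits/symbol.

2.286 bits/symbol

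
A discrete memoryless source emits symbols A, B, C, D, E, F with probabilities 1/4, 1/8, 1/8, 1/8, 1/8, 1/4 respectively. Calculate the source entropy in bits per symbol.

2.5 bits

Each probability is a power of 1/2, so log₂(1/p) is an integer.
H = Σ p·log₂(1/p) = 1/4·2 + 1/8·3 + 1/8·3 + 1/8·3 + 1/8·3 + 1/4·2 = 2.5 bits.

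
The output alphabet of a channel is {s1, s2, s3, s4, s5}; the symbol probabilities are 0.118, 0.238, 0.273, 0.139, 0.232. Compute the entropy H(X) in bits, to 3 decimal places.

H = −Σ pᵢ log₂ pᵢ.
−0.118·log₂(0.118) = 0.3638
−0.238·log₂(0.238) = 0.4929
−0.273·log₂(0.273) = 0.5113
−0.139·log₂(0.139) = 0.3957
−0.232·log₂(0.232) = 0.4890
Sum ≈ 2.2528 → 2.253 bits.

2.253 bits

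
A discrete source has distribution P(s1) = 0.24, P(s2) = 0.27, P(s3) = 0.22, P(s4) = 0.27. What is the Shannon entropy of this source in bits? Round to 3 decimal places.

H = −Σ pᵢ log₂ pᵢ.
−0.24·log₂(0.24) = 0.4941
−0.27·log₂(0.27) = 0.5100
−0.22·log₂(0.22) = 0.4806
−0.27·log₂(0.27) = 0.5100
Sum ≈ 1.9948 → 1.995 bits.

1.995 bits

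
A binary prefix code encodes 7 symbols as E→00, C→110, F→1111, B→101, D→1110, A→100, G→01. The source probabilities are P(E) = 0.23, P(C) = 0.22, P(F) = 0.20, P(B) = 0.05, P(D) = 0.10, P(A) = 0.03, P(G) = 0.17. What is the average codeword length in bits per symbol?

2.9 bits/symbol

L̄ = Σ pᵢ·ℓᵢ = 0.23·2 + 0.22·3 + 0.20·4 + 0.05·3 + 0.10·4 + 0.03·3 + 0.17·2 = 2.9 bits/symbol.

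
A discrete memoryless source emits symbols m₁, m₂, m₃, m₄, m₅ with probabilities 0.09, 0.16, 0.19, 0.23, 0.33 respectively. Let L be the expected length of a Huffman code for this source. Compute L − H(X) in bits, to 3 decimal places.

Entropy H = −Σ p log₂ p ≈ 2.2064 bits.
Huffman merges: 9/100+4/25→1/4; 19/100+23/100→21/50; 1/4+33/100→29/50; 21/50+29/50→1. L = 9/4 ≈ 2.2500.
L − H = 2.2500 − 2.2064 = 0.044 bits.

0.044 bits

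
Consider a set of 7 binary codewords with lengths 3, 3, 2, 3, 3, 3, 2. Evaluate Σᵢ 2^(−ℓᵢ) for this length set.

1.125

With common denominator 2^3 = 8: Σ 2^(−ℓᵢ) = 1/8 + 1/8 + 2/8 + 1/8 + 1/8 + 1/8 + 2/8 = 9/8 = 1.125.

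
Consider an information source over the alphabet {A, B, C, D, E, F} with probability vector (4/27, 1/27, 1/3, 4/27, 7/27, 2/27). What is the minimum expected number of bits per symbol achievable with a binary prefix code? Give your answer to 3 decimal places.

Repeatedly combine the two least-probable nodes; the expected code length is the sum of the merged weights.
merge 1/27 + 2/27 → 1/9
merge 1/9 + 4/27 → 7/27
merge 4/27 + 7/27 → 11/27
merge 7/27 + 1/3 → 16/27
merge 11/27 + 16/27 → 1
L = 1/9 + 7/27 + 11/27 + 16/27 + 1 = 64/27 ≈ 2.370 bits/symbol.

2.370 bits/symbol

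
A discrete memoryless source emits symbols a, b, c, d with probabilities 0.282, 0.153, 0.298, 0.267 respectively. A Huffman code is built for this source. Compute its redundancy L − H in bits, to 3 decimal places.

0.041 bits

Entropy H = −Σ p log₂ p ≈ 1.9585 bits.
Huffman merges: 153/1000+267/1000→21/50; 141/500+149/500→29/50; 21/50+29/50→1. L = 2 ≈ 2.0000.
L − H = 2.0000 − 1.9585 = 0.041 bits.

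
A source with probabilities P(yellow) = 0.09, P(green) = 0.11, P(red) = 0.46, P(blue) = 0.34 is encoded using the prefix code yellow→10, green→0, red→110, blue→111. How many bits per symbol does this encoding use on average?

L̄ = Σ pᵢ·ℓᵢ = 0.09·2 + 0.11·1 + 0.46·3 + 0.34·3 = 2.69 bits/symbol.

2.69 bits/symbol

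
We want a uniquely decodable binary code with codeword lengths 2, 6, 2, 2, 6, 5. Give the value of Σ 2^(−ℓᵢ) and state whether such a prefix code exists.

With common denominator 2^6 = 64: Σ 2^(−ℓᵢ) = 16/64 + 1/64 + 16/64 + 16/64 + 1/64 + 2/64 = 52/64 = 0.8125.
Kraft's inequality requires Σ ≤ 1; here Σ = 0.8125 ≤ 1, so such a prefix code exists.

0.8125; yes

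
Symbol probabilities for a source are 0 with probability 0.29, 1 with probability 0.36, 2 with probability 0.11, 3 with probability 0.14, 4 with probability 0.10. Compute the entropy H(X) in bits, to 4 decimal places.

2.1281 bits

H = −Σ pᵢ log₂ pᵢ.
−0.29·log₂(0.29) = 0.5179
−0.36·log₂(0.36) = 0.5306
−0.11·log₂(0.11) = 0.3503
−0.14·log₂(0.14) = 0.3971
−0.10·log₂(0.10) = 0.3322
Sum ≈ 2.1281 → 2.1281 bits.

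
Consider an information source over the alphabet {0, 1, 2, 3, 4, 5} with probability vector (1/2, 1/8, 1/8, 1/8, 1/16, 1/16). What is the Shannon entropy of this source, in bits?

2.125 bits

Each probability is a power of 1/2, so log₂(1/p) is an integer.
H = Σ p·log₂(1/p) = 1/2·1 + 1/8·3 + 1/8·3 + 1/8·3 + 1/16·4 + 1/16·4 = 2.125 bits.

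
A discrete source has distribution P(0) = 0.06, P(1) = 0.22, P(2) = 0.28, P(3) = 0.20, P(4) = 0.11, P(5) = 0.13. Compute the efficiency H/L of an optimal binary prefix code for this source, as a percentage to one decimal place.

98.6%

Entropy H = −Σ p log₂ p ≈ 2.4356 bits.
Huffman merges: 3/50+11/100→17/100; 13/100+17/100→3/10; 1/5+11/50→21/50; 7/25+3/10→29/50; 21/50+29/50→1. L = 247/100 ≈ 2.4700.
Efficiency = H/L = 2.4356/2.4700 = 98.6%.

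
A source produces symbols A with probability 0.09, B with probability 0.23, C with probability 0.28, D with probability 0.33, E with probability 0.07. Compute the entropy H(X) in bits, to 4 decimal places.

2.1109 bits

H = −Σ pᵢ log₂ pᵢ.
−0.09·log₂(0.09) = 0.3127
−0.23·log₂(0.23) = 0.4877
−0.28·log₂(0.28) = 0.5142
−0.33·log₂(0.33) = 0.5278
−0.07·log₂(0.07) = 0.2686
Sum ≈ 2.1109 → 2.1109 bits.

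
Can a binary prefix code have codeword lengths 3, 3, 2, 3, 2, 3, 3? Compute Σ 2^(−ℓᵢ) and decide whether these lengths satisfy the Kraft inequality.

1.125; no

With common denominator 2^3 = 8: Σ 2^(−ℓᵢ) = 1/8 + 1/8 + 2/8 + 1/8 + 2/8 + 1/8 + 1/8 = 9/8 = 1.125.
Kraft's inequality requires Σ ≤ 1; here Σ = 1.125 > 1, so no such prefix code exists.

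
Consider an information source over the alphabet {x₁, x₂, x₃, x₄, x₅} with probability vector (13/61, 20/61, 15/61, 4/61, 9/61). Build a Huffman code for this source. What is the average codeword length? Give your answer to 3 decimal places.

Repeatedly combine the two least-probable nodes; the expected code length is the sum of the merged weights.
merge 4/61 + 9/61 → 13/61
merge 13/61 + 13/61 → 26/61
merge 15/61 + 20/61 → 35/61
merge 26/61 + 35/61 → 1
L = 13/61 + 26/61 + 35/61 + 1 = 135/61 ≈ 2.213 bits/symbol.

2.213 bits/symbol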